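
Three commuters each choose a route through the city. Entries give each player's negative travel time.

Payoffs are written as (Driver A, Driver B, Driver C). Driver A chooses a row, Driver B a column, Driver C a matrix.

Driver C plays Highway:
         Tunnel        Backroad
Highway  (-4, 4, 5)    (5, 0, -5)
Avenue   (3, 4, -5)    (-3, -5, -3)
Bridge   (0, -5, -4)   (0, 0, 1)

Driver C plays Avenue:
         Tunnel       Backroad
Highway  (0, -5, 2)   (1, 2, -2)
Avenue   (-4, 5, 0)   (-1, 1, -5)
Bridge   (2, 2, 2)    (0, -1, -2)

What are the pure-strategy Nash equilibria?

Mark each player's best response to every combination of opponents' strategies; a profile where every player is best-responding is a pure Nash equilibrium.
Driver A against (Tunnel, Highway): payoffs -4, 3, 0 → best response Avenue.
Driver A against (Tunnel, Avenue): payoffs 0, -4, 2 → best response Bridge.
Driver A against (Backroad, Highway): payoffs 5, -3, 0 → best response Highway.
Driver A against (Backroad, Avenue): payoffs 1, -1, 0 → best response Highway.
Driver B against (Highway, Highway): payoffs 4, 0 → best response Tunnel.
Driver B against (Highway, Avenue): payoffs -5, 2 → best response Backroad.
Driver B against (Avenue, Highway): payoffs 4, -5 → best response Tunnel.
Driver B against (Avenue, Avenue): payoffs 5, 1 → best response Tunnel.
Driver B against (Bridge, Highway): payoffs -5, 0 → best response Backroad.
Driver B against (Bridge, Avenue): payoffs 2, -1 → best response Tunnel.
Driver C against (Highway, Tunnel): payoffs 5, 2 → best response Highway.
Driver C against (Highway, Backroad): payoffs -5, -2 → best response Avenue.
Driver C against (Avenue, Tunnel): payoffs -5, 0 → best response Avenue.
Driver C against (Avenue, Backroad): payoffs -3, -5 → best response Highway.
Driver C against (Bridge, Tunnel): payoffs -4, 2 → best response Avenue.
Driver C against (Bridge, Backroad): payoffs 1, -2 → best response Highway.
Mutual best responses: (Highway, Backroad, Avenue); (Bridge, Tunnel, Avenue).

Pure-strategy Nash equilibria: (Highway, Backroad, Avenue) and (Bridge, Tunnel, Avenue)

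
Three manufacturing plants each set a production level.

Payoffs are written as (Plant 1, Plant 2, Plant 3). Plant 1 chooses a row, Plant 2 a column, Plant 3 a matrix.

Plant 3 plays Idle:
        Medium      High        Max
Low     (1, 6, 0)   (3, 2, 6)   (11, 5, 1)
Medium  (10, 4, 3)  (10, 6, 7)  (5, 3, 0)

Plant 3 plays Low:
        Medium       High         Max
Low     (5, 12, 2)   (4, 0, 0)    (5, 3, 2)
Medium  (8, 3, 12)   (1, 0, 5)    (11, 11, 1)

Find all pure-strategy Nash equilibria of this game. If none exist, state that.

(Medium, High, Idle), (Medium, Max, Low)

Plant 1 against (Medium, Idle): payoffs 1, 10 → best response Medium.
Plant 1 against (Medium, Low): payoffs 5, 8 → best response Medium.
Plant 1 against (High, Idle): payoffs 3, 10 → best response Medium.
Plant 1 against (High, Low): payoffs 4, 1 → best response Low.
Plant 1 against (Max, Idle): payoffs 11, 5 → best response Low.
Plant 1 against (Max, Low): payoffs 5, 11 → best response Medium.
Plant 2 against (Low, Idle): payoffs 6, 2, 5 → best response Medium.
Plant 2 against (Low, Low): payoffs 12, 0, 3 → best response Medium.
Plant 2 against (Medium, Idle): payoffs 4, 6, 3 → best response High.
Plant 2 against (Medium, Low): payoffs 3, 0, 11 → best response Max.
Plant 3 against (Low, Medium): payoffs 0, 2 → best response Low.
Plant 3 against (Low, High): payoffs 6, 0 → best response Idle.
Plant 3 against (Low, Max): payoffs 1, 2 → best response Low.
Plant 3 against (Medium, Medium): payoffs 3, 12 → best response Low.
Plant 3 against (Medium, High): payoffs 7, 5 → best response Idle.
Plant 3 against (Medium, Max): payoffs 0, 1 → best response Low.
Mutual best responses: (Medium, High, Idle); (Medium, Max, Low).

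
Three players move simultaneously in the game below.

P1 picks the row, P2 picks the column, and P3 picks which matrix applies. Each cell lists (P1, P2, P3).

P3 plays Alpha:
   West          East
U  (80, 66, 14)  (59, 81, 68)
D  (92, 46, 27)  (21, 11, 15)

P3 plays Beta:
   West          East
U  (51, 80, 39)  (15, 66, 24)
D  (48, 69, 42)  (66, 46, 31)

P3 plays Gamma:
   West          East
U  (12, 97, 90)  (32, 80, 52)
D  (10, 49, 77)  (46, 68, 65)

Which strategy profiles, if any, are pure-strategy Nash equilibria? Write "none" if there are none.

P1 against (West, Alpha): payoffs 80, 92 → best response D.
P1 against (West, Beta): payoffs 51, 48 → best response U.
P1 against (West, Gamma): payoffs 12, 10 → best response U.
P1 against (East, Alpha): payoffs 59, 21 → best response U.
P1 against (East, Beta): payoffs 15, 66 → best response D.
P1 against (East, Gamma): payoffs 32, 46 → best response D.
P2 against (U, Alpha): payoffs 66, 81 → best response East.
P2 against (U, Beta): payoffs 80, 66 → best response West.
P2 against (U, Gamma): payoffs 97, 80 → best response West.
P2 against (D, Alpha): payoffs 46, 11 → best response West.
P2 against (D, Beta): payoffs 69, 46 → best response West.
P2 against (D, Gamma): payoffs 49, 68 → best response East.
P3 against (U, West): payoffs 14, 39, 90 → best response Gamma.
P3 against (U, East): payoffs 68, 24, 52 → best response Alpha.
P3 against (D, West): payoffs 27, 42, 77 → best response Gamma.
P3 against (D, East): payoffs 15, 31, 65 → best response Gamma.
Mutual best responses: (U, West, Gamma); (U, East, Alpha); (D, East, Gamma).

The pure Nash equilibria are (U, West, Gamma) and (U, East, Alpha) and (D, East, Gamma).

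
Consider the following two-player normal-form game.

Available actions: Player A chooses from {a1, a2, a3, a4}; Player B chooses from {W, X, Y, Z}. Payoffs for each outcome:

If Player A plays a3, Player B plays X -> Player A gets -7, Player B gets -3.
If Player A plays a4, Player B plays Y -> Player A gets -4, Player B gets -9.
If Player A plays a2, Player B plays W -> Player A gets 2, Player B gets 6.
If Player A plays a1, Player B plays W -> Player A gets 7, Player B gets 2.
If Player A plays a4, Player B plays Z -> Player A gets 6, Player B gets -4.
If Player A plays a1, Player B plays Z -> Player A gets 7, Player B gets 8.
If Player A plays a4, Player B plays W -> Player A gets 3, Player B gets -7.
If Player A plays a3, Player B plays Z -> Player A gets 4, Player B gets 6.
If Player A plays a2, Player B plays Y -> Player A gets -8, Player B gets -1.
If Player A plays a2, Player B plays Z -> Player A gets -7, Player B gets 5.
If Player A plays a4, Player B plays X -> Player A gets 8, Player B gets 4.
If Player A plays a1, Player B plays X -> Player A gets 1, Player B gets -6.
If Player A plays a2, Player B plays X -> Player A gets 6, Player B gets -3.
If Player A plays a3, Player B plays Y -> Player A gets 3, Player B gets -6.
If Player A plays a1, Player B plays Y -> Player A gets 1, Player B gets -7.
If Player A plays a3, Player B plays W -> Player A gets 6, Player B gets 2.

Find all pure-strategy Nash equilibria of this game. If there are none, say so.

For each player, find the best response to each opponent profile; mutual best responses are the pure NE.
Player A against W: payoffs 7, 2, 6, 3 → best response a1.
Player A against X: payoffs 1, 6, -7, 8 → best response a4.
Player A against Y: payoffs 1, -8, 3, -4 → best response a3.
Player A against Z: payoffs 7, -7, 4, 6 → best response a1.
Player B against a1: payoffs 2, -6, -7, 8 → best response Z.
Player B against a2: payoffs 6, -3, -1, 5 → best response W.
Player B against a3: payoffs 2, -3, -6, 6 → best response Z.
Player B against a4: payoffs -7, 4, -9, -4 → best response X.
Mutual best responses: (a1, Z); (a4, X).

(a1, Z), (a4, X)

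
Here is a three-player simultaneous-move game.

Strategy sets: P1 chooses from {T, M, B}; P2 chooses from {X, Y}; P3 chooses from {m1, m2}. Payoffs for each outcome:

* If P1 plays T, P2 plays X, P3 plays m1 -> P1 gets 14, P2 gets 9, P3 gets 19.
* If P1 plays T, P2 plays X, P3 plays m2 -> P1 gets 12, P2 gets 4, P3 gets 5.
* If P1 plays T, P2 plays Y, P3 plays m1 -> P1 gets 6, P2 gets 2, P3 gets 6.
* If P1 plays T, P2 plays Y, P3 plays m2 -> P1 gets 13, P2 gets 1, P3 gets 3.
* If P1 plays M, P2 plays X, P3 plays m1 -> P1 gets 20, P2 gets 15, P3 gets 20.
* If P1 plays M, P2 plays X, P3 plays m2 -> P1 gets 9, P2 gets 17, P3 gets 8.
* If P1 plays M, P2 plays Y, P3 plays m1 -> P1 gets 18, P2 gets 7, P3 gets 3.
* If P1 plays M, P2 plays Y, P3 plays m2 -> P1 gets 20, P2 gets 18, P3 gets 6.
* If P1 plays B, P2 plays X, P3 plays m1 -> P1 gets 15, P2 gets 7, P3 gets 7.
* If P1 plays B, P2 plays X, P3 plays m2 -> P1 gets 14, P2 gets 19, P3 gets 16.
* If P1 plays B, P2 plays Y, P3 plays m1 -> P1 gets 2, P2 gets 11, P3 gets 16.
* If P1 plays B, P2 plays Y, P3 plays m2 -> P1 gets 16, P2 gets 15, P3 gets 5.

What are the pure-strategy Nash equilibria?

P1 against (X, m1): payoffs 14, 20, 15 → best response M.
P1 against (X, m2): payoffs 12, 9, 14 → best response B.
P1 against (Y, m1): payoffs 6, 18, 2 → best response M.
P1 against (Y, m2): payoffs 13, 20, 16 → best response M.
P2 against (T, m1): payoffs 9, 2 → best response X.
P2 against (T, m2): payoffs 4, 1 → best response X.
P2 against (M, m1): payoffs 15, 7 → best response X.
P2 against (M, m2): payoffs 17, 18 → best response Y.
P2 against (B, m1): payoffs 7, 11 → best response Y.
P2 against (B, m2): payoffs 19, 15 → best response X.
P3 against (T, X): payoffs 19, 5 → best response m1.
P3 against (T, Y): payoffs 6, 3 → best response m1.
P3 against (M, X): payoffs 20, 8 → best response m1.
P3 against (M, Y): payoffs 3, 6 → best response m2.
P3 against (B, X): payoffs 7, 16 → best response m2.
P3 against (B, Y): payoffs 16, 5 → best response m1.
Mutual best responses: (M, X, m1); (M, Y, m2); (B, X, m2).

The pure Nash equilibria are (M, X, m1), (M, Y, m2), (B, X, m2).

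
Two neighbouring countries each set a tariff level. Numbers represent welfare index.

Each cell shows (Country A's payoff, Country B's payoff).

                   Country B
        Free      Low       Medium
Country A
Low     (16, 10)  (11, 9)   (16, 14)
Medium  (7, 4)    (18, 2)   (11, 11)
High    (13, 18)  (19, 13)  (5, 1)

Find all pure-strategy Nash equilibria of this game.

Pure NE: (Low, Medium)

Country A against Free: payoffs 16, 7, 13 → best response Low.
Country A against Low: payoffs 11, 18, 19 → best response High.
Country A against Medium: payoffs 16, 11, 5 → best response Low.
Country B against Low: payoffs 10, 9, 14 → best response Medium.
Country B against Medium: payoffs 4, 2, 11 → best response Medium.
Country B against High: payoffs 18, 13, 1 → best response Free.
Mutual best responses: (Low, Medium).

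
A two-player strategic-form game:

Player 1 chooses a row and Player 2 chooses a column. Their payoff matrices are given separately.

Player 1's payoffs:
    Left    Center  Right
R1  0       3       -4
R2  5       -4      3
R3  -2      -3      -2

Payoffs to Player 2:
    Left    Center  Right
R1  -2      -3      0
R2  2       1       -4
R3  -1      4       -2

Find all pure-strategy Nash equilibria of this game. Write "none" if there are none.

The unique pure-strategy Nash equilibrium is (R2, Left).

Check each profile: it is a Nash equilibrium iff no player can strictly gain by switching unilaterally.
(R1, Left): Player 1 can switch to R2 (0 → 5). Not NE.
(R1, Center): Player 2 can switch to Left (-3 → -2). Not NE.
(R1, Right): Player 1 can switch to R2 (-4 → 3). Not NE.
(R2, Left): Player 1 gets 5, best alternative 0; Player 2 gets 2, best alternative 1. No profitable deviation — NE.
(R2, Center): Player 1 can switch to R1 (-4 → 3). Not NE.
(R2, Right): Player 2 can switch to Left (-4 → 2). Not NE.
(R3, Left): Player 1 can switch to R1 (-2 → 0). Not NE.
(R3, Center): Player 1 can switch to R1 (-3 → 3). Not NE.
(R3, Right): Player 1 can switch to R2 (-2 → 3). Not NE.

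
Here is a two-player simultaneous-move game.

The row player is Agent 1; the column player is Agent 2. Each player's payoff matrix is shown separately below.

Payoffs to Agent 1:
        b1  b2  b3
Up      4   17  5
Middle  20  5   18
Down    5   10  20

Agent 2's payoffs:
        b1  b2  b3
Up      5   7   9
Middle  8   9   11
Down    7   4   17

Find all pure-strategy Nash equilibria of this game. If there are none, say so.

The unique pure-strategy Nash equilibrium is (Down, b3).

Mark each player's best response to every combination of opponents' strategies; a profile where every player is best-responding is a pure Nash equilibrium.
Agent 1 against b1: payoffs 4, 20, 5 → best response Middle.
Agent 1 against b2: payoffs 17, 5, 10 → best response Up.
Agent 1 against b3: payoffs 5, 18, 20 → best response Down.
Agent 2 against Up: payoffs 5, 7, 9 → best response b3.
Agent 2 against Middle: payoffs 8, 9, 11 → best response b3.
Agent 2 against Down: payoffs 7, 4, 17 → best response b3.
Mutual best responses: (Down, b3).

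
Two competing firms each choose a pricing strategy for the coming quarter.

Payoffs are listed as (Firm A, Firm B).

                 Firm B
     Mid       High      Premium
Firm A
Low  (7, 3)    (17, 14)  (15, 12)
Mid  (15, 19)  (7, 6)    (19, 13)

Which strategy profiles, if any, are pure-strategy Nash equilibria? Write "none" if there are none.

The pure Nash equilibria are (Low, High) and (Mid, Mid).

For each player, find the best response to each opponent profile; mutual best responses are the pure NE.
Firm A against Mid: payoffs 7, 15 → best response Mid.
Firm A against High: payoffs 17, 7 → best response Low.
Firm A against Premium: payoffs 15, 19 → best response Mid.
Firm B against Low: payoffs 3, 14, 12 → best response High.
Firm B against Mid: payoffs 19, 6, 13 → best response Mid.
Mutual best responses: (Low, High); (Mid, Mid).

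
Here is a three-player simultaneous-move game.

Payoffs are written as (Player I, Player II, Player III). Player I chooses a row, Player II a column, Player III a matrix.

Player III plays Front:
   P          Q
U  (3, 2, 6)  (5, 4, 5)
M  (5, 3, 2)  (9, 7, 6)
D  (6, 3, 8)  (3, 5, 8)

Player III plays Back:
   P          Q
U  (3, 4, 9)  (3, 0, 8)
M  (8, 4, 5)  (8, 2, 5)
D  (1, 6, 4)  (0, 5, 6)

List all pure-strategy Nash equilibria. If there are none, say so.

Player I against (P, Front): payoffs 3, 5, 6 → best response D.
Player I against (P, Back): payoffs 3, 8, 1 → best response M.
Player I against (Q, Front): payoffs 5, 9, 3 → best response M.
Player I against (Q, Back): payoffs 3, 8, 0 → best response M.
Player II against (U, Front): payoffs 2, 4 → best response Q.
Player II against (U, Back): payoffs 4, 0 → best response P.
Player II against (M, Front): payoffs 3, 7 → best response Q.
Player II against (M, Back): payoffs 4, 2 → best response P.
Player II against (D, Front): payoffs 3, 5 → best response Q.
Player II against (D, Back): payoffs 6, 5 → best response P.
Player III against (U, P): payoffs 6, 9 → best response Back.
Player III against (U, Q): payoffs 5, 8 → best response Back.
Player III against (M, P): payoffs 2, 5 → best response Back.
Player III against (M, Q): payoffs 6, 5 → best response Front.
Player III against (D, P): payoffs 8, 4 → best response Front.
Player III against (D, Q): payoffs 8, 6 → best response Front.
Mutual best responses: (M, P, Back); (M, Q, Front).

(M, P, Back) and (M, Q, Front)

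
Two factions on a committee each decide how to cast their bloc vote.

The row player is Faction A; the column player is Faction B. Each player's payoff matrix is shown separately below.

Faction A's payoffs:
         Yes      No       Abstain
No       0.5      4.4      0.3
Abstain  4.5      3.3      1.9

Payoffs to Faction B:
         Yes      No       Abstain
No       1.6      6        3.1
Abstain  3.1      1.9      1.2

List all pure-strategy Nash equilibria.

(No, No); (Abstain, Yes)

(No, Yes): Faction A can switch to Abstain (0.5 → 4.5). Not NE.
(No, No): Faction A gets 4.4, best alternative 3.3; Faction B gets 6, best alternative 3.1. No profitable deviation — NE.
(No, Abstain): Faction A can switch to Abstain (0.3 → 1.9). Not NE.
(Abstain, Yes): Faction A gets 4.5, best alternative 0.5; Faction B gets 3.1, best alternative 1.9. No profitable deviation — NE.
(Abstain, No): Faction A can switch to No (3.3 → 4.4). Not NE.
(Abstain, Abstain): Faction B can switch to Yes (1.2 → 3.1). Not NE.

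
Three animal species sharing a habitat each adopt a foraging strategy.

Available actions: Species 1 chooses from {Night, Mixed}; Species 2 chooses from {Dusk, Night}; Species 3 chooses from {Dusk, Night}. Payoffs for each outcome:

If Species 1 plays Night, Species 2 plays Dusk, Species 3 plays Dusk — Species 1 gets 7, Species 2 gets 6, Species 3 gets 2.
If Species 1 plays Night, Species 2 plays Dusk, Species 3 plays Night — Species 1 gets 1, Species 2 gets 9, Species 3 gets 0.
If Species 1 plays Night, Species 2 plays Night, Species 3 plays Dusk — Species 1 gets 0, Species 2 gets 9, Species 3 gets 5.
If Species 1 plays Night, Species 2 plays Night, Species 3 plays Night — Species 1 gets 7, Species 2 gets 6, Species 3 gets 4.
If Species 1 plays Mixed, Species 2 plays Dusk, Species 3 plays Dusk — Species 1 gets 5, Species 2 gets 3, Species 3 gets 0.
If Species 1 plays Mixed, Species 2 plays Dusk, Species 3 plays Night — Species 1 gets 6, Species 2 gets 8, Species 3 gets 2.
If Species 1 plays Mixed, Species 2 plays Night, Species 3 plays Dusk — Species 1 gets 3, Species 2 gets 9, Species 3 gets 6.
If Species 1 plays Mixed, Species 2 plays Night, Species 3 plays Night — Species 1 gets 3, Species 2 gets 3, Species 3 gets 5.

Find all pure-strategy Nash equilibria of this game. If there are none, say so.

(Night, Dusk, Dusk): Species 2 can switch to Night (6 → 9). Not NE.
(Night, Dusk, Night): Species 1 can switch to Mixed (1 → 6). Not NE.
(Night, Night, Dusk): Species 1 can switch to Mixed (0 → 3). Not NE.
(Night, Night, Night): Species 2 can switch to Dusk (6 → 9). Not NE.
(Mixed, Dusk, Dusk): Species 1 can switch to Night (5 → 7). Not NE.
(Mixed, Dusk, Night): Species 1 gets 6, best alternative 1; Species 2 gets 8, best alternative 3; Species 3 gets 2, best alternative 0. No profitable deviation — NE.
(Mixed, Night, Dusk): Species 1 gets 3, best alternative 0; Species 2 gets 9, best alternative 3; Species 3 gets 6, best alternative 5. No profitable deviation — NE.
(Mixed, Night, Night): Species 1 can switch to Night (3 → 7). Not NE.

Pure-strategy Nash equilibria: (Mixed, Dusk, Night), (Mixed, Night, Dusk)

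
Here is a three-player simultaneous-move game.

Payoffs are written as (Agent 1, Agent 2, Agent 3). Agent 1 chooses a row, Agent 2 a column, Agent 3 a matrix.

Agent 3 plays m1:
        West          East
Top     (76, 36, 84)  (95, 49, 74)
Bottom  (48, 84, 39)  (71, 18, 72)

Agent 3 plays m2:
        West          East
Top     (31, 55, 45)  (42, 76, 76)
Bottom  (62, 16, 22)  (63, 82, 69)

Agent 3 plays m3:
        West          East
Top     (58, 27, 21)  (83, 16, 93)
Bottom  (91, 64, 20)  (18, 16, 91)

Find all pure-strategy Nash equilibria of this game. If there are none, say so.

none

(Top, West, m1): Agent 2 can switch to East (36 → 49). Not NE.
(Top, West, m2): Agent 1 can switch to Bottom (31 → 62). Not NE.
(Top, West, m3): Agent 1 can switch to Bottom (58 → 91). Not NE.
(Top, East, m1): Agent 3 can switch to m2 (74 → 76). Not NE.
(Top, East, m2): Agent 1 can switch to Bottom (42 → 63). Not NE.
(Top, East, m3): Agent 2 can switch to West (16 → 27). Not NE.
(Bottom, West, m1): Agent 1 can switch to Top (48 → 76). Not NE.
(Bottom, West, m2): Agent 2 can switch to East (16 → 82). Not NE.
(Bottom, West, m3): Agent 3 can switch to m1 (20 → 39). Not NE.
(Bottom, East, m1): Agent 1 can switch to Top (71 → 95). Not NE.
(The remaining 2 profiles each have a profitable deviation by the same check.)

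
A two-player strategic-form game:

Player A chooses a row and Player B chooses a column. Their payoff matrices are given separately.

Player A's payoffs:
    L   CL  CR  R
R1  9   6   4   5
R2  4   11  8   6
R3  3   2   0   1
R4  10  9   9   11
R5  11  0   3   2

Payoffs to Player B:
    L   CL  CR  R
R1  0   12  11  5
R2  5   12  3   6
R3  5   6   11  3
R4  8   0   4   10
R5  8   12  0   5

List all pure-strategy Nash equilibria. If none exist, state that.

The pure Nash equilibria are (R2, CL); (R4, R).

Player A against L: payoffs 9, 4, 3, 10, 11 → best response R5.
Player A against CL: payoffs 6, 11, 2, 9, 0 → best response R2.
Player A against CR: payoffs 4, 8, 0, 9, 3 → best response R4.
Player A against R: payoffs 5, 6, 1, 11, 2 → best response R4.
Player B against R1: payoffs 0, 12, 11, 5 → best response CL.
Player B against R2: payoffs 5, 12, 3, 6 → best response CL.
Player B against R3: payoffs 5, 6, 11, 3 → best response CR.
Player B against R4: payoffs 8, 0, 4, 10 → best response R.
Player B against R5: payoffs 8, 12, 0, 5 → best response CL.
Mutual best responses: (R2, CL); (R4, R).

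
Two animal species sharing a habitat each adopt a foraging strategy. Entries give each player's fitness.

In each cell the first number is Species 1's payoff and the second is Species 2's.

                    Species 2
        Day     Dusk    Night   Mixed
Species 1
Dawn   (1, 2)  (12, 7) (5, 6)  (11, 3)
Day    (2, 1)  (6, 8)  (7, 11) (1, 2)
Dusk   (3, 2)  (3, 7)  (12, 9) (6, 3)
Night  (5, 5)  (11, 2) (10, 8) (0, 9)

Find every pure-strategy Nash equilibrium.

(Dawn, Day): Species 1 can switch to Day (1 → 2). Not NE.
(Dawn, Dusk): Species 1 gets 12, best alternative 11; Species 2 gets 7, best alternative 6. No profitable deviation — NE.
(Dawn, Night): Species 1 can switch to Day (5 → 7). Not NE.
(Dawn, Mixed): Species 2 can switch to Dusk (3 → 7). Not NE.
(Day, Day): Species 1 can switch to Dusk (2 → 3). Not NE.
(Day, Dusk): Species 1 can switch to Dawn (6 → 12). Not NE.
(Day, Night): Species 1 can switch to Dusk (7 → 12). Not NE.
(Day, Mixed): Species 1 can switch to Dawn (1 → 11). Not NE.
(Dusk, Day): Species 1 can switch to Night (3 → 5). Not NE.
(Dusk, Dusk): Species 1 can switch to Dawn (3 → 12). Not NE.
(Dusk, Night): Species 1 gets 12, best alternative 10; Species 2 gets 9, best alternative 7. No profitable deviation — NE.
(Dusk, Mixed): Species 1 can switch to Dawn (6 → 11). Not NE.
(The remaining 4 profiles each have a profitable deviation by the same check.)

(Dawn, Dusk); (Dusk, Night)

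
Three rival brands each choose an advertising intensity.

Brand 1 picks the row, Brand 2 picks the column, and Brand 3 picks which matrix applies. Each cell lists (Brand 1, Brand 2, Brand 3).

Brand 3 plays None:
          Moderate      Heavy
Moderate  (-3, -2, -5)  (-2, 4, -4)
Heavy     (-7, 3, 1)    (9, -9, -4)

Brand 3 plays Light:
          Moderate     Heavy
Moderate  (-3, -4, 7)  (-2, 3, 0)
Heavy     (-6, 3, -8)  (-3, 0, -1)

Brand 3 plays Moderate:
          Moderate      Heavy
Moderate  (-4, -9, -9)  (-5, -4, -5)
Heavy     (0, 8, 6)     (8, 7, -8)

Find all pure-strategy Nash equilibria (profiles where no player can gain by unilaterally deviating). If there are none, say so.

Brand 1 against (Moderate, None): payoffs -3, -7 → best response Moderate.
Brand 1 against (Moderate, Light): payoffs -3, -6 → best response Moderate.
Brand 1 against (Moderate, Moderate): payoffs -4, 0 → best response Heavy.
Brand 1 against (Heavy, None): payoffs -2, 9 → best response Heavy.
Brand 1 against (Heavy, Light): payoffs -2, -3 → best response Moderate.
Brand 1 against (Heavy, Moderate): payoffs -5, 8 → best response Heavy.
Brand 2 against (Moderate, None): payoffs -2, 4 → best response Heavy.
Brand 2 against (Moderate, Light): payoffs -4, 3 → best response Heavy.
Brand 2 against (Moderate, Moderate): payoffs -9, -4 → best response Heavy.
Brand 2 against (Heavy, None): payoffs 3, -9 → best response Moderate.
Brand 2 against (Heavy, Light): payoffs 3, 0 → best response Moderate.
Brand 2 against (Heavy, Moderate): payoffs 8, 7 → best response Moderate.
Brand 3 against (Moderate, Moderate): payoffs -5, 7, -9 → best response Light.
Brand 3 against (Moderate, Heavy): payoffs -4, 0, -5 → best response Light.
Brand 3 against (Heavy, Moderate): payoffs 1, -8, 6 → best response Moderate.
Brand 3 against (Heavy, Heavy): payoffs -4, -1, -8 → best response Light.
Mutual best responses: (Moderate, Heavy, Light); (Heavy, Moderate, Moderate).

(Moderate, Heavy, Light) and (Heavy, Moderate, Moderate)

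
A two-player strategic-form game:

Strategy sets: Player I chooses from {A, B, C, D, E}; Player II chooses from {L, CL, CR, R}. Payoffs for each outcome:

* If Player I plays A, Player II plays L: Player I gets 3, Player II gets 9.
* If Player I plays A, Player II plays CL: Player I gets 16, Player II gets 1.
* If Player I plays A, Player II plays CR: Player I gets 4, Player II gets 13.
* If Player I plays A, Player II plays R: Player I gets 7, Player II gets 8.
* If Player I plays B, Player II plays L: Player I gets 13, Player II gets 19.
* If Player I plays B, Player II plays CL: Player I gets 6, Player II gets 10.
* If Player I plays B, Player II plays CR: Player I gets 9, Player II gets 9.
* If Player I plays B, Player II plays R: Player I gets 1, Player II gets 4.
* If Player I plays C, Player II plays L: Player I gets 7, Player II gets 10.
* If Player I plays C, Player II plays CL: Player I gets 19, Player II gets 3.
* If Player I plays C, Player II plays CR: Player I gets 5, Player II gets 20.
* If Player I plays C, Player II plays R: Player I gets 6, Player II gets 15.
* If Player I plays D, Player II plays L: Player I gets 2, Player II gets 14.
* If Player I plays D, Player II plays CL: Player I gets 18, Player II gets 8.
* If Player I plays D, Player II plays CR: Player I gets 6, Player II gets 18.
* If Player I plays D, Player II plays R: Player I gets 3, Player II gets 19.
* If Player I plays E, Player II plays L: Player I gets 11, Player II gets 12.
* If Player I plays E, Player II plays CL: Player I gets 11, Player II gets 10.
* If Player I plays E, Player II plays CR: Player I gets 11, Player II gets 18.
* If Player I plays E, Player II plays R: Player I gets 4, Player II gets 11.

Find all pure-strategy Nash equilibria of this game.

Player I against L: payoffs 3, 13, 7, 2, 11 → best response B.
Player I against CL: payoffs 16, 6, 19, 18, 11 → best response C.
Player I against CR: payoffs 4, 9, 5, 6, 11 → best response E.
Player I against R: payoffs 7, 1, 6, 3, 4 → best response A.
Player II against A: payoffs 9, 1, 13, 8 → best response CR.
Player II against B: payoffs 19, 10, 9, 4 → best response L.
Player II against C: payoffs 10, 3, 20, 15 → best response CR.
Player II against D: payoffs 14, 8, 18, 19 → best response R.
Player II against E: payoffs 12, 10, 18, 11 → best response CR.
Mutual best responses: (B, L); (E, CR).

The pure Nash equilibria are (B, L), (E, CR).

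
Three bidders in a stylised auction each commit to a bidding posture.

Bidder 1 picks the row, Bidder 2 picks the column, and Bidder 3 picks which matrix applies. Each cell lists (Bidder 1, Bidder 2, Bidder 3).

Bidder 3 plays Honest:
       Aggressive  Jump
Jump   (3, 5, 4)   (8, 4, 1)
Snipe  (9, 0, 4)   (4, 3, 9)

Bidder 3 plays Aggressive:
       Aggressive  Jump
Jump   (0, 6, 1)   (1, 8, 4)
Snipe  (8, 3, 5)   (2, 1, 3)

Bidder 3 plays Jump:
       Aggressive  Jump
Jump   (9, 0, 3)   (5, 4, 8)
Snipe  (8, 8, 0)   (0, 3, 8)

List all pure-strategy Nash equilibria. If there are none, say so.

(Jump, Jump, Jump), (Snipe, Aggressive, Aggressive)

(Jump, Aggressive, Honest): Bidder 1 can switch to Snipe (3 → 9). Not NE.
(Jump, Aggressive, Aggressive): Bidder 1 can switch to Snipe (0 → 8). Not NE.
(Jump, Aggressive, Jump): Bidder 2 can switch to Jump (0 → 4). Not NE.
(Jump, Jump, Honest): Bidder 2 can switch to Aggressive (4 → 5). Not NE.
(Jump, Jump, Aggressive): Bidder 1 can switch to Snipe (1 → 2). Not NE.
(Jump, Jump, Jump): Bidder 1 gets 5, best alternative 0; Bidder 2 gets 4, best alternative 0; Bidder 3 gets 8, best alternative 4. No profitable deviation — NE.
(Snipe, Aggressive, Honest): Bidder 2 can switch to Jump (0 → 3). Not NE.
(Snipe, Aggressive, Aggressive): Bidder 1 gets 8, best alternative 0; Bidder 2 gets 3, best alternative 1; Bidder 3 gets 5, best alternative 4. No profitable deviation — NE.
(The remaining 4 profiles each have a profitable deviation by the same check.)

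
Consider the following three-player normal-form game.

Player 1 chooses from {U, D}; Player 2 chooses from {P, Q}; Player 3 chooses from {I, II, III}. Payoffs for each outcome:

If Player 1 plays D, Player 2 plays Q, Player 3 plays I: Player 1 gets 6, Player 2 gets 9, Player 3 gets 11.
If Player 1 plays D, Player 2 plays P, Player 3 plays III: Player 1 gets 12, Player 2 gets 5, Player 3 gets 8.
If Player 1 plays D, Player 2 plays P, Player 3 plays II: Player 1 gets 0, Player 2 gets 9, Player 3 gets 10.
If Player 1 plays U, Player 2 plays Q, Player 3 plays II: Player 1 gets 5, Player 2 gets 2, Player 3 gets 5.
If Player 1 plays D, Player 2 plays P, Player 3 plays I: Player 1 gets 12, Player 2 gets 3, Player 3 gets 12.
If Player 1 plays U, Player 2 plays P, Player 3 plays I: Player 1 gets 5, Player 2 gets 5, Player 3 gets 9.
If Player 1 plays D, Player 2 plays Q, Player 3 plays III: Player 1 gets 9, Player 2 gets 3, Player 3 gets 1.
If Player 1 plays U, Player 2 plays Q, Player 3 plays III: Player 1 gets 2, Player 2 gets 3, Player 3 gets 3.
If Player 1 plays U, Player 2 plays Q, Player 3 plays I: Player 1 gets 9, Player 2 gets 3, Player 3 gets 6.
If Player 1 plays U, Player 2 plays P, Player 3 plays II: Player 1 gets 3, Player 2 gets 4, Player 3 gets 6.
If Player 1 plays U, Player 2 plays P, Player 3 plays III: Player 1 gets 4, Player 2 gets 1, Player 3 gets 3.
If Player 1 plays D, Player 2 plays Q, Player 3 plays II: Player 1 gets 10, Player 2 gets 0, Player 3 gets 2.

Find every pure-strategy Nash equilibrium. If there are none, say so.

For each strategy profile, look for a profitable unilateral deviation.
(U, P, I): Player 1 can switch to D (5 → 12). Not NE.
(U, P, II): Player 3 can switch to I (6 → 9). Not NE.
(U, P, III): Player 1 can switch to D (4 → 12). Not NE.
(U, Q, I): Player 2 can switch to P (3 → 5). Not NE.
(U, Q, II): Player 1 can switch to D (5 → 10). Not NE.
(U, Q, III): Player 1 can switch to D (2 → 9). Not NE.
(The remaining 6 profiles each have a profitable deviation by the same check.)

none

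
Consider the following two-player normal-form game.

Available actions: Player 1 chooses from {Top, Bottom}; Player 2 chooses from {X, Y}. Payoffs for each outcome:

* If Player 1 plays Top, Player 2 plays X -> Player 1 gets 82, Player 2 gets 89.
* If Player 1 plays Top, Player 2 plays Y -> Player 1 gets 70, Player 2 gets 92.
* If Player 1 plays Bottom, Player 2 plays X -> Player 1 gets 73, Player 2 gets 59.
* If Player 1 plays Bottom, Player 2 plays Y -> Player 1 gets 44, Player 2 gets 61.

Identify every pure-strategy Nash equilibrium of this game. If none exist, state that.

For each strategy profile, look for a profitable unilateral deviation.
(Top, X): Player 2 can switch to Y (89 → 92). Not NE.
(Top, Y): Player 1 gets 70, best alternative 44; Player 2 gets 92, best alternative 89. No profitable deviation — NE.
(Bottom, X): Player 1 can switch to Top (73 → 82). Not NE.
(Bottom, Y): Player 1 can switch to Top (44 → 70). Not NE.

(Top, Y)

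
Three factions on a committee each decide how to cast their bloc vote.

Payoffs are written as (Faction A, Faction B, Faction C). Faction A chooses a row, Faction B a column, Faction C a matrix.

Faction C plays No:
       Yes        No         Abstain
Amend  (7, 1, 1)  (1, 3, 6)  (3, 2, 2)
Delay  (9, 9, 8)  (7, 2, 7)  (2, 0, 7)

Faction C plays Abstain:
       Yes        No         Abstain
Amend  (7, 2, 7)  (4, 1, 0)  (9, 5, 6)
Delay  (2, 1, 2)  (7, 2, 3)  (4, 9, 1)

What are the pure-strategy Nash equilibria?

(Amend, Yes, No): Faction A can switch to Delay (7 → 9). Not NE.
(Amend, Yes, Abstain): Faction B can switch to Abstain (2 → 5). Not NE.
(Amend, No, No): Faction A can switch to Delay (1 → 7). Not NE.
(Amend, No, Abstain): Faction A can switch to Delay (4 → 7). Not NE.
(Amend, Abstain, No): Faction B can switch to No (2 → 3). Not NE.
(Amend, Abstain, Abstain): Faction A gets 9, best alternative 4; Faction B gets 5, best alternative 2; Faction C gets 6, best alternative 2. No profitable deviation — NE.
(Delay, Yes, No): Faction A gets 9, best alternative 7; Faction B gets 9, best alternative 2; Faction C gets 8, best alternative 2. No profitable deviation — NE.
(Delay, Yes, Abstain): Faction A can switch to Amend (2 → 7). Not NE.
(The remaining 4 profiles each have a profitable deviation by the same check.)

The pure Nash equilibria are (Amend, Abstain, Abstain); (Delay, Yes, No).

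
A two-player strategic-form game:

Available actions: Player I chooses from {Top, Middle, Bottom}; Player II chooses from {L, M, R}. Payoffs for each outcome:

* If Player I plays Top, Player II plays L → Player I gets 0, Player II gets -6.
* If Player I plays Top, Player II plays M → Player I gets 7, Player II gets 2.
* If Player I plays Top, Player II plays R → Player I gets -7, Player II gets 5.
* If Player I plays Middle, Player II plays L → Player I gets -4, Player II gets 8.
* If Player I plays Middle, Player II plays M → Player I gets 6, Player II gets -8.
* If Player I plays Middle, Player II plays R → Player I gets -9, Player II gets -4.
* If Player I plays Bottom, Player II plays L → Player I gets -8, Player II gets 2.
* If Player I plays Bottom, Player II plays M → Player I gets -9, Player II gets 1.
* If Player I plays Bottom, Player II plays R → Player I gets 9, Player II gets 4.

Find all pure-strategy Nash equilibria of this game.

Pure NE: (Bottom, R)

For each player, find the best response to each opponent profile; mutual best responses are the pure NE.
Player I against L: payoffs 0, -4, -8 → best response Top.
Player I against M: payoffs 7, 6, -9 → best response Top.
Player I against R: payoffs -7, -9, 9 → best response Bottom.
Player II against Top: payoffs -6, 2, 5 → best response R.
Player II against Middle: payoffs 8, -8, -4 → best response L.
Player II against Bottom: payoffs 2, 1, 4 → best response R.
Mutual best responses: (Bottom, R).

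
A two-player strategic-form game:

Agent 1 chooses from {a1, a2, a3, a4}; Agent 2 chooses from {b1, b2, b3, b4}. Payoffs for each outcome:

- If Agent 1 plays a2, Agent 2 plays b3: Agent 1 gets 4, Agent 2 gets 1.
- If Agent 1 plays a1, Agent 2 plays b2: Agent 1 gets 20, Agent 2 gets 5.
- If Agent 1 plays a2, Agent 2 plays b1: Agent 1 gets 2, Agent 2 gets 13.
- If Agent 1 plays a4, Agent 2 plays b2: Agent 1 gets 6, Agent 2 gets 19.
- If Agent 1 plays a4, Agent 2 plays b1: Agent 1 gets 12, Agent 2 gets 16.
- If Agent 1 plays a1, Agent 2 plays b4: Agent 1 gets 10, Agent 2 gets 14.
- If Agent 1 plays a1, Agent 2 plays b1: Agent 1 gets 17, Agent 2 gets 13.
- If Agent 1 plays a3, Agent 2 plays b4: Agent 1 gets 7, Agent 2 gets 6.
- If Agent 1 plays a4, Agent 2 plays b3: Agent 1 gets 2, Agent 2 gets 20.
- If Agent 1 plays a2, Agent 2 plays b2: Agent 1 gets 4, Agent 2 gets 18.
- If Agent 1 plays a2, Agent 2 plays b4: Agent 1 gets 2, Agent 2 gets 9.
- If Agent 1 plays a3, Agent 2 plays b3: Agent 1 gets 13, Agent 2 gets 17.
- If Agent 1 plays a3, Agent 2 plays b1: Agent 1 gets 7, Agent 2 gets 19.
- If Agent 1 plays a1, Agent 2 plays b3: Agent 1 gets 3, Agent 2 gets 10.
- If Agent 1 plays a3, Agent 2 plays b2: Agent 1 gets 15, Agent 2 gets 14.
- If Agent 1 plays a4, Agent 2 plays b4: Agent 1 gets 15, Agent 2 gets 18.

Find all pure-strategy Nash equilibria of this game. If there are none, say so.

none

Agent 1 against b1: payoffs 17, 2, 7, 12 → best response a1.
Agent 1 against b2: payoffs 20, 4, 15, 6 → best response a1.
Agent 1 against b3: payoffs 3, 4, 13, 2 → best response a3.
Agent 1 against b4: payoffs 10, 2, 7, 15 → best response a4.
Agent 2 against a1: payoffs 13, 5, 10, 14 → best response b4.
Agent 2 against a2: payoffs 13, 18, 1, 9 → best response b2.
Agent 2 against a3: payoffs 19, 14, 17, 6 → best response b1.
Agent 2 against a4: payoffs 16, 19, 20, 18 → best response b3.
No profile is a mutual best response for all players.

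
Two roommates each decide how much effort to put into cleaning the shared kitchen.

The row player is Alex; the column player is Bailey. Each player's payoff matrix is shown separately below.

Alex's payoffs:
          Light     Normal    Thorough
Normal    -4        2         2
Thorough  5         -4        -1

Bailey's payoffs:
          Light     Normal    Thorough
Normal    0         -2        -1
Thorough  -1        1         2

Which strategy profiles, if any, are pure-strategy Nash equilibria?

This game has no pure Nash equilibrium.

(Normal, Light): Alex can switch to Thorough (-4 → 5). Not NE.
(Normal, Normal): Bailey can switch to Light (-2 → 0). Not NE.
(Normal, Thorough): Bailey can switch to Light (-1 → 0). Not NE.
(Thorough, Light): Bailey can switch to Normal (-1 → 1). Not NE.
(Thorough, Normal): Alex can switch to Normal (-4 → 2). Not NE.
(Thorough, Thorough): Alex can switch to Normal (-1 → 2). Not NE.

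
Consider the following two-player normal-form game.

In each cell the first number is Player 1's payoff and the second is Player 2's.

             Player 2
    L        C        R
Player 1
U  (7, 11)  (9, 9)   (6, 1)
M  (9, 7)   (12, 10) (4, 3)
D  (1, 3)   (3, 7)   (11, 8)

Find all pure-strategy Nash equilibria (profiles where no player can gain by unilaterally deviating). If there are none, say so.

Player 1 against L: payoffs 7, 9, 1 → best response M.
Player 1 against C: payoffs 9, 12, 3 → best response M.
Player 1 against R: payoffs 6, 4, 11 → best response D.
Player 2 against U: payoffs 11, 9, 1 → best response L.
Player 2 against M: payoffs 7, 10, 3 → best response C.
Player 2 against D: payoffs 3, 7, 8 → best response R.
Mutual best responses: (M, C); (D, R).

Pure-strategy Nash equilibria: (M, C), (D, R)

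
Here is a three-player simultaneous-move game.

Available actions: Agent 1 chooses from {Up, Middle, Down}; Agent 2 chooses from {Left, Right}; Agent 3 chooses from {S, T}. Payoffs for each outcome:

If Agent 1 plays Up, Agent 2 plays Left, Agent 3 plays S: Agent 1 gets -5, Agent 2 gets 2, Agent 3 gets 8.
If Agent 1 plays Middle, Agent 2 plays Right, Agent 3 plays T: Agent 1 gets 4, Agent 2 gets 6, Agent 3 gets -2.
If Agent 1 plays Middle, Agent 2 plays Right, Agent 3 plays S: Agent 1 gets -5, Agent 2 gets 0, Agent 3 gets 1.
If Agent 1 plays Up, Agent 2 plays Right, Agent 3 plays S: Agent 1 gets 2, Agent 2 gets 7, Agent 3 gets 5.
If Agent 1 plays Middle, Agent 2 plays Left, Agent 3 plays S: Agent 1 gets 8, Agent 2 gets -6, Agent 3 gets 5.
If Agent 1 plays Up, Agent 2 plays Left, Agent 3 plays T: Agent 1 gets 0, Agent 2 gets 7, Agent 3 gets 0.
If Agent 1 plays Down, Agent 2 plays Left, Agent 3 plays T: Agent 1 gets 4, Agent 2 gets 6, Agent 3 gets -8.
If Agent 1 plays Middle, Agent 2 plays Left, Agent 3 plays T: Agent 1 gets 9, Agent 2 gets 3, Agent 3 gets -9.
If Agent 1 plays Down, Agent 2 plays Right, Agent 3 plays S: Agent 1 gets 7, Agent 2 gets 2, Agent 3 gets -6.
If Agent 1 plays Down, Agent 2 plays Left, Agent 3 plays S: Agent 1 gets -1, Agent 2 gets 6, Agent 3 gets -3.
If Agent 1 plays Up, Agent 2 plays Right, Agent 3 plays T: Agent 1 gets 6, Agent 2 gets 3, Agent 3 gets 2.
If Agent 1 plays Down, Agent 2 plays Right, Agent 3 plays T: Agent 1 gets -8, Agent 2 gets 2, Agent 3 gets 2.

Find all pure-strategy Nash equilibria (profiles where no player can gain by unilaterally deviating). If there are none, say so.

This game has no pure Nash equilibrium.

(Up, Left, S): Agent 1 can switch to Middle (-5 → 8). Not NE.
(Up, Left, T): Agent 1 can switch to Middle (0 → 9). Not NE.
(Up, Right, S): Agent 1 can switch to Down (2 → 7). Not NE.
(Up, Right, T): Agent 2 can switch to Left (3 → 7). Not NE.
(Middle, Left, S): Agent 2 can switch to Right (-6 → 0). Not NE.
(Middle, Left, T): Agent 2 can switch to Right (3 → 6). Not NE.
(Middle, Right, S): Agent 1 can switch to Up (-5 → 2). Not NE.
(Middle, Right, T): Agent 1 can switch to Up (4 → 6). Not NE.
(Down, Left, S): Agent 1 can switch to Middle (-1 → 8). Not NE.
(Down, Left, T): Agent 1 can switch to Middle (4 → 9). Not NE.
(Down, Right, S): Agent 2 can switch to Left (2 → 6). Not NE.
(Down, Right, T): Agent 1 can switch to Up (-8 → 6). Not NE.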